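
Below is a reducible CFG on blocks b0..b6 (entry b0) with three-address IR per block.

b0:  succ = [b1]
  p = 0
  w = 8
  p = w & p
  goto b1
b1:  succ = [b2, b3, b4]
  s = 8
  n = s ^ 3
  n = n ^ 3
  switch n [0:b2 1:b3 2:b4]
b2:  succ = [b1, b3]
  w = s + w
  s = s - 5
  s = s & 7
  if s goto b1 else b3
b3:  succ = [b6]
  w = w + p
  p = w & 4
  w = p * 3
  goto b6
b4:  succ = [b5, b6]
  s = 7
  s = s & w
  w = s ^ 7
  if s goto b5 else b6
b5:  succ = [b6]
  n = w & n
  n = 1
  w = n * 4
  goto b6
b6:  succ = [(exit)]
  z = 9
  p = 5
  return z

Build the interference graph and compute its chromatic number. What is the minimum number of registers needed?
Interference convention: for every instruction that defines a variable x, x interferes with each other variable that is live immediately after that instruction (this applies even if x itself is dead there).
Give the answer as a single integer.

def/use:
  b0 def {p,w} use ∅
  b1 def {n,s} use ∅
  b2 def {s,w} use {s,w}
  b3 def {p,w} use {p,w}
  b4 def {s,w} use {w}
  b5 def {n,w} use {n,w}
  b6 def {p,z} use ∅

Backward fixpoint:
  live b0: ∅→{p,w}
  live b1: {p,w}→{n,p,s,w}
  live b2: {p,s,w}→{p,w}
  live b3: {p,w}→∅
  live b4: {n,w}→{n,w}
  live b5: {n,w}→∅
  live b6: ∅→∅

Interference:
  n↔{p,s,w}
  p↔{n,s,w,z}
  s↔{n,p,w}
  w↔{n,p,s}
  z↔{p}

Registers:
  {n,p,s,w} pairwise interfere (4-clique) ⇒ χ ≥ 4
  4-colouring: c0={p}  c1={n,z}  c2={s}  c3={w}
  χ = 4

Answer: 4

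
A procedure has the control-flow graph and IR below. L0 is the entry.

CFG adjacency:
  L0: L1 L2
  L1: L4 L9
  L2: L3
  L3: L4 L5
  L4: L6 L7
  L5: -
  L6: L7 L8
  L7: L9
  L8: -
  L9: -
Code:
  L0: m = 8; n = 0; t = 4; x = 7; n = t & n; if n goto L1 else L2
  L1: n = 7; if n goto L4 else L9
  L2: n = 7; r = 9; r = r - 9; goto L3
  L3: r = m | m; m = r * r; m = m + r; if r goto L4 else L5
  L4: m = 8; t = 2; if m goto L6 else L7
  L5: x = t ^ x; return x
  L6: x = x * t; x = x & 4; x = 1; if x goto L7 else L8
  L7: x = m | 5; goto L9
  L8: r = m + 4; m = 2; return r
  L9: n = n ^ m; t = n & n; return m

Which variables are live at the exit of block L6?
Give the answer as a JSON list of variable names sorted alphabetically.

def/use:
  L0: def={m,n,t,x} ue=∅
  L1: def={n} ue=∅
  L2: def={n,r} ue=∅
  L3: def={m,r} ue={m}
  L4: def={m,t} ue=∅
  L5: def={x} ue={t,x}
  L6: def={x} ue={t,x}
  L7: def={x} ue={m}
  L8: def={m,r} ue={m}
  L9: def={n,t} ue={m,n}

Liveness:
  live L0: ∅→{m,t,x}
  live L1: {m,x}→{m,n,x}
  live L2: {m,t,x}→{m,n,t,x}
  live L3: {m,n,t,x}→{n,t,x}
  live L4: {n,x}→{m,n,t,x}
  live L5: {t,x}→∅
  live L6: {m,n,t,x}→{m,n}
  live L7: {m,n}→{m,n}
  live L8: {m}→∅
  live L9: {m,n}→∅

live-out(L6) = ["m", "n"]

Answer: ["m", "n"]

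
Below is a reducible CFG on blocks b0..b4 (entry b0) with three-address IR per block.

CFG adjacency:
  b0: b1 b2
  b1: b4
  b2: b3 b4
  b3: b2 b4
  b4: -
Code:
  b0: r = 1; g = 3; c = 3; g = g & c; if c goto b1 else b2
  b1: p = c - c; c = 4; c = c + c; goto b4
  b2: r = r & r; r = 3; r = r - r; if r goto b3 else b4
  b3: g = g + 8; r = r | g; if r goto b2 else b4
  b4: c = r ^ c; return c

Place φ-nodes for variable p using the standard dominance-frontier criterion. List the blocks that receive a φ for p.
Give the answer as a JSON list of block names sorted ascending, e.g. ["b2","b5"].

idom tree: b1←b0 b2←b0 b3←b2 b4←b0
Dom∩ at merges:
  b2: preds {b0,b3}: {b0} ∩ {b0,b2,b3} = {b0}; idom=b0
  b4: preds {b1,b2,b3}: {b0,b1} ∩ {b0,b2} ∩ {b0,b2,b3} = {b0}; idom=b0

DF derivation:
  b2←b0: walk · to b0
  b2←b3: walk b3→b2 to b0
  b4←b1: walk b1 to b0
  b4←b2: walk b2 to b0
  b4←b3: walk b3→b2 to b0
  b0: DF=∅
  b1: DF={b4}
  b2: DF={b2,b4}
  b3: DF={b2,b4}
  b4: DF=∅

φ for p: defs {b1}
  DF⁺ = {b4}

Answer: ["b4"]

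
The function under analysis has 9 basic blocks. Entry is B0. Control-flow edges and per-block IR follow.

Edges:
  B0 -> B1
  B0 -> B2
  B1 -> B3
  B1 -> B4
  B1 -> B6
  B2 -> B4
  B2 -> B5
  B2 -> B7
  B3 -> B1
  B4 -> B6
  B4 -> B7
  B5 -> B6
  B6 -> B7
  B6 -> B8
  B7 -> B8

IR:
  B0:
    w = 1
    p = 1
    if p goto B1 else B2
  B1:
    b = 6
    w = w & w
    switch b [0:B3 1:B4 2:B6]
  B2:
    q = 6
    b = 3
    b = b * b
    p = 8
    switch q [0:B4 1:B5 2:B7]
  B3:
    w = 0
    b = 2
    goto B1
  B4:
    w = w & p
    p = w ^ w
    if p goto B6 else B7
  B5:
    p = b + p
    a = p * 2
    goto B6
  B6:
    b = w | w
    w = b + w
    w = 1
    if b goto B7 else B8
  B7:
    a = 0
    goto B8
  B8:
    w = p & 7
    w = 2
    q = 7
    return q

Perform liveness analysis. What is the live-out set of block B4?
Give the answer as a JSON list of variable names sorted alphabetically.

Per-block:
  B0: def={p,w} ue=∅
  B1: def={b,w} ue={w}
  B2: def={b,p,q} ue=∅
  B3: def={b,w} ue=∅
  B4: def={p,w} ue={p,w}
  B5: def={a,p} ue={b,p}
  B6: def={b,w} ue={w}
  B7: def={a} ue=∅
  B8: def={q,w} ue={p}

Backward fixpoint:
  B0: in=∅ out={p,w}
  B1: in={p,w} out={p,w}
  B2: in={w} out={b,p,w}
  B3: in={p} out={p,w}
  B4: in={p,w} out={p,w}
  B5: in={b,p,w} out={p,w}
  B6: in={p,w} out={p}
  B7: in={p} out={p}
  B8: in={p} out=∅

live-out(B4) = ["p", "w"]

Answer: ["p", "w"]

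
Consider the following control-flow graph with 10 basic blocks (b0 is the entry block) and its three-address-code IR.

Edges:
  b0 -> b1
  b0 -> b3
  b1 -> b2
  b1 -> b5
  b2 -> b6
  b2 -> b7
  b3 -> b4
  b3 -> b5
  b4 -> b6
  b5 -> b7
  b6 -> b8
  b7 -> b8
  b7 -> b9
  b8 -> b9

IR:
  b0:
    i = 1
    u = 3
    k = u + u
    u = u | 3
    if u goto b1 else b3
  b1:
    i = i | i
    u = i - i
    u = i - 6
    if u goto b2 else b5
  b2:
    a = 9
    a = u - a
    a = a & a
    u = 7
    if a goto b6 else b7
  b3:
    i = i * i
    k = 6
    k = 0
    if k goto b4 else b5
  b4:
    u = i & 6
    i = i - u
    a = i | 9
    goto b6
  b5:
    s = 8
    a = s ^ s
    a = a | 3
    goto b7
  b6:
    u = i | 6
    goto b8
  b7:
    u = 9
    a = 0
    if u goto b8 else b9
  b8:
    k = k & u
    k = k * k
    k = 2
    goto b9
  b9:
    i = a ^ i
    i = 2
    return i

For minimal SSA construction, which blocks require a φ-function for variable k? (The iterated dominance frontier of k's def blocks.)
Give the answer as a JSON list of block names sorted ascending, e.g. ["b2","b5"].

idom tree: b1←b0 b2←b1 b3←b0 b4←b3 b5←b0 b6←b0 b7←b0 b8←b0 b9←b0
Join-block Dom:
  b5: preds {b1,b3}: {b0,b1} ∩ {b0,b3} = {b0}; idom=b0
  b6: preds {b2,b4}: {b0,b1,b2} ∩ {b0,b3,b4} = {b0}; idom=b0
  b7: preds {b2,b5}: {b0,b1,b2} ∩ {b0,b5} = {b0}; idom=b0
  b8: preds {b6,b7}: {b0,b6} ∩ {b0,b7} = {b0}; idom=b0
  b9: preds {b7,b8}: {b0,b7} ∩ {b0,b8} = {b0}; idom=b0

Frontier:
  b5←b1: walk b1 to b0
  b5←b3: walk b3 to b0
  b6←b2: walk b2→b1 to b0
  b6←b4: walk b4→b3 to b0
  b7←b2: walk b2→b1 to b0
  b7←b5: walk b5 to b0
  b8←b6: walk b6 to b0
  b8←b7: walk b7 to b0
  b9←b7: walk b7 to b0
  b9←b8: walk b8 to b0
  b0 → ∅
  b1 → {b5,b6,b7}
  b2 → {b6,b7}
  b3 → {b5,b6}
  b4 → {b6}
  b5 → {b7}
  b6 → {b8}
  b7 → {b8,b9}
  b8 → {b9}
  b9 → ∅

φ for k: defs {b0,b3,b8}
  DF⁺ = {b5,b6,b7,b8,b9}

Answer: ["b5", "b6", "b7", "b8", "b9"]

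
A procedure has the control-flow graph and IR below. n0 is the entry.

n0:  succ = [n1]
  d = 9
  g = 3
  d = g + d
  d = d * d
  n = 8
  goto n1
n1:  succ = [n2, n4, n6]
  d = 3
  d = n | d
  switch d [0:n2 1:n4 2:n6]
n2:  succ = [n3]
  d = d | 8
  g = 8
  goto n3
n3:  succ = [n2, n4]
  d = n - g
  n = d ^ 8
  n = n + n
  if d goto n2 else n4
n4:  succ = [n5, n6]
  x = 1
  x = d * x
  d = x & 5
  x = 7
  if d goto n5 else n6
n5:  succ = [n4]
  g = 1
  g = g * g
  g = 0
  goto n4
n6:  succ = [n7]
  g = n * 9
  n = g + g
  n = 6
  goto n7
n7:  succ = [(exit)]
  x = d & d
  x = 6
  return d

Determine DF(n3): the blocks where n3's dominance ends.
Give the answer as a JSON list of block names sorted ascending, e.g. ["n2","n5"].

idom tree: n1←n0 n2←n1 n3←n2 n4←n1 n5←n4 n6←n1 n7←n6
Dom∩ at merges:
  n2: preds {n1,n3}: {n0,n1} ∩ {n0,n1,n2,n3} = {n0,n1}; idom=n1
  n4: preds {n1,n3,n5}: {n0,n1} ∩ {n0,n1,n2,n3} ∩ {n0,n1,n4,n5} = {n0,n1}; idom=n1
  n6: preds {n1,n4}: {n0,n1} ∩ {n0,n1,n4} = {n0,n1}; idom=n1

Frontier:
  n2←n1: walk · to n1
  n2←n3: walk n3→n2 to n1
  n4←n1: walk · to n1
  n4←n3: walk n3→n2 to n1
  n4←n5: walk n5→n4 to n1
  n6←n1: walk · to n1
  n6←n4: walk n4 to n1
  DF(n0)=∅
  DF(n1)=∅
  DF(n2)={n2,n4}
  DF(n3)={n2,n4}
  DF(n4)={n4,n6}
  DF(n5)={n4}
  DF(n6)=∅
  DF(n7)=∅

DF(n3) = ["n2", "n4"]

Answer: ["n2", "n4"]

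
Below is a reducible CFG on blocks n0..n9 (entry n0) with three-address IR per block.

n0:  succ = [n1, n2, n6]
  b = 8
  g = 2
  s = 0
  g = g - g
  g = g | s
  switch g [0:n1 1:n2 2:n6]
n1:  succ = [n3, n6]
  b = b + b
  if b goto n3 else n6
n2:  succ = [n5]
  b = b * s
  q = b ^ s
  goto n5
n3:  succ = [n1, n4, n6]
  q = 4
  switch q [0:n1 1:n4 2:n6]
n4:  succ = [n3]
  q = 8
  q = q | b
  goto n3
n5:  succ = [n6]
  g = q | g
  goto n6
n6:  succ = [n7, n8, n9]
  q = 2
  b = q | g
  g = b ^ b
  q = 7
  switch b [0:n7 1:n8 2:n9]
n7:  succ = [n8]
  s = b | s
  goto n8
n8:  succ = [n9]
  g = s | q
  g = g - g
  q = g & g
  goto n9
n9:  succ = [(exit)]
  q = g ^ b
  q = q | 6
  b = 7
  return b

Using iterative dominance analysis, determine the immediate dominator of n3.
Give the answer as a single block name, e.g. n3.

Answer: n1

Derivation:
idom tree: n1←n0 n2←n0 n3←n1 n4←n3 n5←n2 n6←n0 n7←n6 n8←n6 n9←n6
Dom at joins:
  n1: preds {n0,n3}: {n0} ∩ {n0,n1,n3} = {n0}; idom=n0
  n3: preds {n1,n4}: {n0,n1} ∩ {n0,n1,n3,n4} = {n0,n1}; idom=n1
  n6: preds {n0,n1,n3,n5}: {n0} ∩ {n0,n1} ∩ {n0,n1,n3} ∩ {n0,n2,n5} = {n0}; idom=n0
  n8: preds {n6,n7}: {n0,n6} ∩ {n0,n6,n7} = {n0,n6}; idom=n6
  n9: preds {n6,n8}: {n0,n6} ∩ {n0,n6,n8} = {n0,n6}; idom=n6

idom(n3) = n1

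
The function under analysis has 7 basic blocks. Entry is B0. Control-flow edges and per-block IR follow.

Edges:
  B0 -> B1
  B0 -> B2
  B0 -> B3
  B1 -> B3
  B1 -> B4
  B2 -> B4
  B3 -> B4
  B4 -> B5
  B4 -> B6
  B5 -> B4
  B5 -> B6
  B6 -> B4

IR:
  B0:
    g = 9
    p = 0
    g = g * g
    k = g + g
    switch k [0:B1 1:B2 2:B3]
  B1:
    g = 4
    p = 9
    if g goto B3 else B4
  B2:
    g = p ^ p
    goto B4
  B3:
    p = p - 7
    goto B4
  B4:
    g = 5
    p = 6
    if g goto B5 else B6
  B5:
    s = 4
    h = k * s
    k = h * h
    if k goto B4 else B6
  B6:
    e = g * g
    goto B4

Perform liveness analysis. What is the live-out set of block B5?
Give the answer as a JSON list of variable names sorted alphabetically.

Per-block:
  B0: {g,k,p} / ∅
  B1: {g,p} / ∅
  B2: {g} / {p}
  B3: {p} / {p}
  B4: {g,p} / ∅
  B5: {h,k,s} / {k}
  B6: {e} / {g}

Live sets:
  B0: in=∅ out={k,p}
  B1: in={k} out={k,p}
  B2: in={k,p} out={k}
  B3: in={k,p} out={k}
  B4: in={k} out={g,k}
  B5: in={g,k} out={g,k}
  B6: in={g,k} out={k}

live-out(B5) = ["g", "k"]

Answer: ["g", "k"]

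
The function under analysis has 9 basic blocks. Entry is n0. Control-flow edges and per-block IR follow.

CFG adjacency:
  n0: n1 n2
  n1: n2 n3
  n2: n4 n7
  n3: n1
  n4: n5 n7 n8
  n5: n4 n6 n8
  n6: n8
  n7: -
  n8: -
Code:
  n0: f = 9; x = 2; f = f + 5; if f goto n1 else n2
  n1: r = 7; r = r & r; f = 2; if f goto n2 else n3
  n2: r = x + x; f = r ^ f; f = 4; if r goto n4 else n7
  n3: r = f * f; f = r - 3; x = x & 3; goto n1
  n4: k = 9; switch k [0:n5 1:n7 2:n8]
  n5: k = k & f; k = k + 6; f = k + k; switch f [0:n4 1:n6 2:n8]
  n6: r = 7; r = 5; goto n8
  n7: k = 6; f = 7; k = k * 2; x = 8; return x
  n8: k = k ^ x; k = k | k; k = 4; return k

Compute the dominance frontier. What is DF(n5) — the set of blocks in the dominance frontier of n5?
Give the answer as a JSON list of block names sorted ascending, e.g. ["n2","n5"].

idom tree: n1←n0 n2←n0 n3←n1 n4←n2 n5←n4 n6←n5 n7←n2 n8←n4
Dom∩ at merges:
  n1: preds {n0,n3}: {n0} ∩ {n0,n1,n3} = {n0}; idom=n0
  n2: preds {n0,n1}: {n0} ∩ {n0,n1} = {n0}; idom=n0
  n4: preds {n2,n5}: {n0,n2} ∩ {n0,n2,n4,n5} = {n0,n2}; idom=n2
  n7: preds {n2,n4}: {n0,n2} ∩ {n0,n2,n4} = {n0,n2}; idom=n2
  n8: preds {n4,n5,n6}: {n0,n2,n4} ∩ {n0,n2,n4,n5} ∩ {n0,n2,n4,n5,n6} = {n0,n2,n4}; idom=n4

DF derivation:
  join n1 pred n0: · stop@n0
  join n1 pred n3: n3→n1 stop@n0
  join n2 pred n0: · stop@n0
  join n2 pred n1: n1 stop@n0
  join n4 pred n2: · stop@n2
  join n4 pred n5: n5→n4 stop@n2
  join n7 pred n2: · stop@n2
  join n7 pred n4: n4 stop@n2
  join n8 pred n4: · stop@n4
  join n8 pred n5: n5 stop@n4
  join n8 pred n6: n6→n5 stop@n4
  n0: DF=∅
  n1: DF={n1,n2}
  n2: DF=∅
  n3: DF={n1}
  n4: DF={n4,n7}
  n5: DF={n4,n8}
  n6: DF={n8}
  n7: DF=∅
  n8: DF=∅

DF(n5) = ["n4", "n8"]

Answer: ["n4", "n8"]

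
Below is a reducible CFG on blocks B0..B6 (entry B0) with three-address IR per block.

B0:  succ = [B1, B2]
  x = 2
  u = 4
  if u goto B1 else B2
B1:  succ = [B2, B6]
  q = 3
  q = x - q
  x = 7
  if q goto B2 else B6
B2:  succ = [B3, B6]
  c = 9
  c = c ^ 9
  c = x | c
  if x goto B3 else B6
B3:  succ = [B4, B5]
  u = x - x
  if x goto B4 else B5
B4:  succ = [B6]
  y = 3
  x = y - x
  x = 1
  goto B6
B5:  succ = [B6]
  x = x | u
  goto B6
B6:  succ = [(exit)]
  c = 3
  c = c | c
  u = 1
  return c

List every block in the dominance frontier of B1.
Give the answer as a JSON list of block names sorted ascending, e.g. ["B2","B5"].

idom tree: B1←B0 B2←B0 B3←B2 B4←B3 B5←B3 B6←B0
Dom at joins:
  B2: preds {B0,B1}: {B0} ∩ {B0,B1} = {B0}; idom=B0
  B6: preds {B1,B2,B4,B5}: {B0,B1} ∩ {B0,B2} ∩ {B0,B2,B3,B4} ∩ {B0,B2,B3,B5} = {B0}; idom=B0

Frontier:
  B2←B0: walk · to B0
  B2←B1: walk B1 to B0
  B6←B1: walk B1 to B0
  B6←B2: walk B2 to B0
  B6←B4: walk B4→B3→B2 to B0
  B6←B5: walk B5→B3→B2 to B0
  B0 → ∅
  B1 → {B2,B6}
  B2 → {B6}
  B3 → {B6}
  B4 → {B6}
  B5 → {B6}
  B6 → ∅

DF(B1) = ["B2", "B6"]

Answer: ["B2", "B6"]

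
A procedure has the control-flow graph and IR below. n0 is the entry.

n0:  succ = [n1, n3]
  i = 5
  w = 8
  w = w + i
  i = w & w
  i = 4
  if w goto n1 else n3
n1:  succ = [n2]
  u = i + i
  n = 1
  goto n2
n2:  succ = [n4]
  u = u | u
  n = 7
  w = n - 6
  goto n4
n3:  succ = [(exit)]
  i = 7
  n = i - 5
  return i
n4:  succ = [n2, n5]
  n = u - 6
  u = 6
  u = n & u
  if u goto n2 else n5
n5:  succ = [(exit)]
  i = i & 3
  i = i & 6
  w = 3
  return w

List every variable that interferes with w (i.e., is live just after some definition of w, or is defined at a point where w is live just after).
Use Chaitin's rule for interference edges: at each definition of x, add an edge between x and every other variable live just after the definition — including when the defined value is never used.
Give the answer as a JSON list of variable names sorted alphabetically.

Answer: ["i", "u"]

Analysis:
def/use:
  n0 def {i,w} use ∅
  n1 def {n,u} use {i}
  n2 def {n,u,w} use {u}
  n3 def {i,n} use ∅
  n4 def {n,u} use {u}
  n5 def {i,w} use {i}

Live sets:
  n0: in=∅ out={i}
  n1: in={i} out={i,u}
  n2: in={i,u} out={i,u}
  n3: in=∅ out=∅
  n4: in={i,u} out={i,u}
  n5: in={i} out=∅

Interfere edges:
  i↔{n,u,w}
  n↔{i,u}
  u↔{i,n,w}
  w↔{i,u}

N(w) = ["i", "u"]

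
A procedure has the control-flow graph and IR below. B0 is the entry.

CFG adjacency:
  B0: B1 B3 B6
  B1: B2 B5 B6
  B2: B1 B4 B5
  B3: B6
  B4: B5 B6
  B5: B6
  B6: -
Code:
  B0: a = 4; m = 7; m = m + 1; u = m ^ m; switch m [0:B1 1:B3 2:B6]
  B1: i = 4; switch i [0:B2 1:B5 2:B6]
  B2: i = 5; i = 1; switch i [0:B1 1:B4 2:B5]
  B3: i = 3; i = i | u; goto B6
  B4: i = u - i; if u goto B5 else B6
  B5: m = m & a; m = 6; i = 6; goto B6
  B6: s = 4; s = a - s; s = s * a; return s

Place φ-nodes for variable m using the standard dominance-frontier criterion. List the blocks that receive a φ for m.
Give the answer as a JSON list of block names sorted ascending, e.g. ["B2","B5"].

Answer: ["B6"]

Derivation:
idom tree: B1←B0 B2←B1 B3←B0 B4←B2 B5←B1 B6←B0
Dom at joins:
  B1: preds {B0,B2}: {B0} ∩ {B0,B1,B2} = {B0}; idom=B0
  B5: preds {B1,B2,B4}: {B0,B1} ∩ {B0,B1,B2} ∩ {B0,B1,B2,B4} = {B0,B1}; idom=B1
  B6: preds {B0,B1,B3,B4,B5}: {B0} ∩ {B0,B1} ∩ {B0,B3} ∩ {B0,B1,B2,B4} ∩ {B0,B1,B5} = {B0}; idom=B0

DF derivation:
  join B1 pred B0: · stop@B0
  join B1 pred B2: B2→B1 stop@B0
  join B5 pred B1: · stop@B1
  join B5 pred B2: B2 stop@B1
  join B5 pred B4: B4→B2 stop@B1
  join B6 pred B0: · stop@B0
  join B6 pred B1: B1 stop@B0
  join B6 pred B3: B3 stop@B0
  join B6 pred B4: B4→B2→B1 stop@B0
  join B6 pred B5: B5→B1 stop@B0
  B0: DF=∅
  B1: DF={B1,B6}
  B2: DF={B1,B5,B6}
  B3: DF={B6}
  B4: DF={B5,B6}
  B5: DF={B6}
  B6: DF=∅

φ for m: defs {B0,B5}
  DF⁺ = {B6}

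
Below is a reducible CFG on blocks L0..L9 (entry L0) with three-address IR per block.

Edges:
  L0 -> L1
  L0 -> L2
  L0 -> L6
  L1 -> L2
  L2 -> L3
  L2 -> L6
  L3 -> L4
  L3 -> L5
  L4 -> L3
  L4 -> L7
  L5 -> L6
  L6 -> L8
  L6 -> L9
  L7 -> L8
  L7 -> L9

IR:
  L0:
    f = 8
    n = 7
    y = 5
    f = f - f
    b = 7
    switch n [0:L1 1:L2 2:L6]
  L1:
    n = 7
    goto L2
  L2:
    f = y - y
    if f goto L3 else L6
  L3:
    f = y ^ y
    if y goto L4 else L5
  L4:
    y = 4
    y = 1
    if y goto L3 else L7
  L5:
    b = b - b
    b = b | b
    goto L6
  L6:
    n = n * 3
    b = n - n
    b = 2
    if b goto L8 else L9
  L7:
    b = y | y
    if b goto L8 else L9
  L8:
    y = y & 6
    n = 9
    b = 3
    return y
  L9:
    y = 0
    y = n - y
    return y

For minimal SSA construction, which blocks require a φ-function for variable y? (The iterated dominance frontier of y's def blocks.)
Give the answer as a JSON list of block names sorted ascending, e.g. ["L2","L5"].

Answer: ["L3", "L6", "L8", "L9"]

Analysis:
idom tree: L1←L0 L2←L0 L3←L2 L4←L3 L5←L3 L6←L0 L7←L4 L8←L0 L9←L0
Dom∩ at merges:
  L2: preds {L0,L1}: {L0} ∩ {L0,L1} = {L0}; idom=L0
  L3: preds {L2,L4}: {L0,L2} ∩ {L0,L2,L3,L4} = {L0,L2}; idom=L2
  L6: preds {L0,L2,L5}: {L0} ∩ {L0,L2} ∩ {L0,L2,L3,L5} = {L0}; idom=L0
  L8: preds {L6,L7}: {L0,L6} ∩ {L0,L2,L3,L4,L7} = {L0}; idom=L0
  L9: preds {L6,L7}: {L0,L6} ∩ {L0,L2,L3,L4,L7} = {L0}; idom=L0

Frontier:
  join L2 pred L0: · stop@L0
  join L2 pred L1: L1 stop@L0
  join L3 pred L2: · stop@L2
  join L3 pred L4: L4→L3 stop@L2
  join L6 pred L0: · stop@L0
  join L6 pred L2: L2 stop@L0
  join L6 pred L5: L5→L3→L2 stop@L0
  join L8 pred L6: L6 stop@L0
  join L8 pred L7: L7→L4→L3→L2 stop@L0
  join L9 pred L6: L6 stop@L0
  join L9 pred L7: L7→L4→L3→L2 stop@L0
  L0: DF=∅
  L1: DF={L2}
  L2: DF={L6,L8,L9}
  L3: DF={L3,L6,L8,L9}
  L4: DF={L3,L8,L9}
  L5: DF={L6}
  L6: DF={L8,L9}
  L7: DF={L8,L9}
  L8: DF=∅
  L9: DF=∅

φ for y: defs {L0,L4,L8,L9}
  DF⁺ = {L3,L6,L8,L9}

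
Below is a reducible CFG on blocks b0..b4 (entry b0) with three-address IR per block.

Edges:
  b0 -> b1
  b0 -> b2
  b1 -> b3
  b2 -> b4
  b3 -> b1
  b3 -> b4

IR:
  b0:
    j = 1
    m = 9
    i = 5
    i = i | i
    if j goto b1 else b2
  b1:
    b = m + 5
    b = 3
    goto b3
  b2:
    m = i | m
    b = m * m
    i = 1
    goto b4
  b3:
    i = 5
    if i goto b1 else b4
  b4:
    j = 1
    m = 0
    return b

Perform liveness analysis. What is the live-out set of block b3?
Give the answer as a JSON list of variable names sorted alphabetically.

Block summaries:
  b0: def={i,j,m} ue=∅
  b1: def={b} ue={m}
  b2: def={b,i,m} ue={i,m}
  b3: def={i} ue=∅
  b4: def={j,m} ue={b}

Liveness:
  live b0: ∅→{i,m}
  live b1: {m}→{b,m}
  live b2: {i,m}→{b}
  live b3: {b,m}→{b,m}
  live b4: {b}→∅

live-out(b3) = ["b", "m"]

Answer: ["b", "m"]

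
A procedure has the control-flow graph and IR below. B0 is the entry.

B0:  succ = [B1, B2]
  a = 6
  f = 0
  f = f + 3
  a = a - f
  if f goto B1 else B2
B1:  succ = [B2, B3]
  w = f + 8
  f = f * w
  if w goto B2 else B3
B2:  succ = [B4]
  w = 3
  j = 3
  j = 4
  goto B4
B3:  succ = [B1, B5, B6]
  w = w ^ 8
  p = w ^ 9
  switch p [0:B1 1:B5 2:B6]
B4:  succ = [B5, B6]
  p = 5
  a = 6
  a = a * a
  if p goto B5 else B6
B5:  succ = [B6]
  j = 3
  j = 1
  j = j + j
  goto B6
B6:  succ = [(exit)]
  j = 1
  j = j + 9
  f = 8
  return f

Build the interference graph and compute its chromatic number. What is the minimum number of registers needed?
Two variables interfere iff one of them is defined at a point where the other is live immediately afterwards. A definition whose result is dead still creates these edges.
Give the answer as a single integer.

Block summaries:
  B0: {a,f} / ∅
  B1: {f,w} / {f}
  B2: {j,w} / ∅
  B3: {p,w} / {w}
  B4: {a,p} / ∅
  B5: {j} / ∅
  B6: {f,j} / ∅

Backward fixpoint:
  B0 li=∅ lo={f}
  B1 li={f} lo={f,w}
  B2 li=∅ lo=∅
  B3 li={f,w} lo={f}
  B4 li=∅ lo=∅
  B5 li=∅ lo=∅
  B6 li=∅ lo=∅

Interfere edges:
  a↔{f,p}
  f↔{a,p,w}
  j↔∅
  p↔{a,f}
  w↔{f}

Chromatic number:
  lower bound: {a,f,p} mutually conflict ⇒ χ ≥ 3
  3-colouring: c0={f,j}  c1={a,w}  c2={p}
  χ = 3

Answer: 3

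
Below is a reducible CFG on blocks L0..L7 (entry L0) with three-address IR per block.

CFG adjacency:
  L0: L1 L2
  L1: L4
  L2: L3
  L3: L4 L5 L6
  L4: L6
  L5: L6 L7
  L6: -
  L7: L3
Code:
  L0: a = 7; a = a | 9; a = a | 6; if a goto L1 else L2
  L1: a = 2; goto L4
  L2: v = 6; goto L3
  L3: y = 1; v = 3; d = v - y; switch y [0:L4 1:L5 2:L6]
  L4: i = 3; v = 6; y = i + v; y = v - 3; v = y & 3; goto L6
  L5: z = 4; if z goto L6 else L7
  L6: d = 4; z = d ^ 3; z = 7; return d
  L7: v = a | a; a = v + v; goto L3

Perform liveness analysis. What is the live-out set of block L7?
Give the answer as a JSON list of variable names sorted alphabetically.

Answer: ["a"]

Analysis:
Per-block:
  L0: def={a} ue=∅
  L1: def={a} ue=∅
  L2: def={v} ue=∅
  L3: def={d,v,y} ue=∅
  L4: def={i,v,y} ue=∅
  L5: def={z} ue=∅
  L6: def={d,z} ue=∅
  L7: def={a,v} ue={a}

Liveness:
  L0: in=∅ out={a}
  L1: in=∅ out=∅
  L2: in={a} out={a}
  L3: in={a} out={a}
  L4: in=∅ out=∅
  L5: in={a} out={a}
  L6: in=∅ out=∅
  L7: in={a} out={a}

live-out(L7) = ["a"]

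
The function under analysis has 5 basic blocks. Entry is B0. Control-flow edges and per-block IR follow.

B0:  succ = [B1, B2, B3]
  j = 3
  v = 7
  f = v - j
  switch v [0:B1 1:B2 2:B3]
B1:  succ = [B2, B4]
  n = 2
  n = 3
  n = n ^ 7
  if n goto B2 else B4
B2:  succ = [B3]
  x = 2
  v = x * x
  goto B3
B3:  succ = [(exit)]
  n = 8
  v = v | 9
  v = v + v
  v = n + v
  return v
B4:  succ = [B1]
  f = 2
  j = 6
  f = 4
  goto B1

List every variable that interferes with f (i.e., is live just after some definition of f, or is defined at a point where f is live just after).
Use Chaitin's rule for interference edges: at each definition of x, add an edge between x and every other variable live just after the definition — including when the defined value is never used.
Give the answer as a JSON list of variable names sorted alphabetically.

Block summaries:
  B0: {f,j,v} / ∅
  B1: {n} / ∅
  B2: {v,x} / ∅
  B3: {n,v} / {v}
  B4: {f,j} / ∅

Live sets:
  live B0: ∅→{v}
  live B1: ∅→∅
  live B2: ∅→{v}
  live B3: {v}→∅
  live B4: ∅→∅

Interfere edges:
  f: {v}
  j: {v}
  n: {v}
  v: {f,j,n}
  x: ∅

N(f) = ["v"]

Answer: ["v"]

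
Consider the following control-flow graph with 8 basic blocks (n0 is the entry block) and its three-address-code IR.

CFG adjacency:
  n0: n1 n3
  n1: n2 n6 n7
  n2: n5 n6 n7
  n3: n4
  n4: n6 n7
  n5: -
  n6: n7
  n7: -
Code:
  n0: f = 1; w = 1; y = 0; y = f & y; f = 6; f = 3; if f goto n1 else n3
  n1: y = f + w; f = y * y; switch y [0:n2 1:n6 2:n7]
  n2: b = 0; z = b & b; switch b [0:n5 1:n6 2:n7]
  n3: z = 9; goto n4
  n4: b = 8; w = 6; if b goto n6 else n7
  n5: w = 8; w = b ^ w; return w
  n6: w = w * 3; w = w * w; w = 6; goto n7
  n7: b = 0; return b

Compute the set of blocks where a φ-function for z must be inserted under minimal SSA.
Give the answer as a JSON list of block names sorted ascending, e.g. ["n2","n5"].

idom tree: n1←n0 n2←n1 n3←n0 n4←n3 n5←n2 n6←n0 n7←n0
Dom∩ at merges:
  n6: preds {n1,n2,n4}: {n0,n1} ∩ {n0,n1,n2} ∩ {n0,n3,n4} = {n0}; idom=n0
  n7: preds {n1,n2,n4,n6}: {n0,n1} ∩ {n0,n1,n2} ∩ {n0,n3,n4} ∩ {n0,n6} = {n0}; idom=n0

DF derivation:
  join n6 pred n1: n1 stop@n0
  join n6 pred n2: n2→n1 stop@n0
  join n6 pred n4: n4→n3 stop@n0
  join n7 pred n1: n1 stop@n0
  join n7 pred n2: n2→n1 stop@n0
  join n7 pred n4: n4→n3 stop@n0
  join n7 pred n6: n6 stop@n0
  DF(n0)=∅
  DF(n1)={n6,n7}
  DF(n2)={n6,n7}
  DF(n3)={n6,n7}
  DF(n4)={n6,n7}
  DF(n5)=∅
  DF(n6)={n7}
  DF(n7)=∅

φ for z: defs {n2,n3}
  DF⁺ = {n6,n7}

Answer: ["n6", "n7"]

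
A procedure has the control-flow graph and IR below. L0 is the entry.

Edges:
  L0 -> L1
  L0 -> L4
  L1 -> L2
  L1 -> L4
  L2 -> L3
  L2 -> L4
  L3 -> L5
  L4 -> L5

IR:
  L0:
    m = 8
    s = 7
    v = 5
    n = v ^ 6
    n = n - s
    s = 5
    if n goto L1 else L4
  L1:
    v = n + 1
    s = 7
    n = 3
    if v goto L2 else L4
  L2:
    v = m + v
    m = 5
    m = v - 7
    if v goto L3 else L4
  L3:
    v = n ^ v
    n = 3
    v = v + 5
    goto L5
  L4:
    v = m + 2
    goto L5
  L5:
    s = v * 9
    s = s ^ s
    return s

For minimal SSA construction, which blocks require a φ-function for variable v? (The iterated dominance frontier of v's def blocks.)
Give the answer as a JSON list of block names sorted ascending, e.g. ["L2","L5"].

idom tree: L1←L0 L2←L1 L3←L2 L4←L0 L5←L0
Dom∩ at merges:
  L4: preds {L0,L1,L2}: {L0} ∩ {L0,L1} ∩ {L0,L1,L2} = {L0}; idom=L0
  L5: preds {L3,L4}: {L0,L1,L2,L3} ∩ {L0,L4} = {L0}; idom=L0

DF derivation:
  join L4 pred L0: · stop@L0
  join L4 pred L1: L1 stop@L0
  join L4 pred L2: L2→L1 stop@L0
  join L5 pred L3: L3→L2→L1 stop@L0
  join L5 pred L4: L4 stop@L0
  L0: DF=∅
  L1: DF={L4,L5}
  L2: DF={L4,L5}
  L3: DF={L5}
  L4: DF={L5}
  L5: DF=∅

φ for v: defs {L0,L1,L2,L3,L4}
  DF⁺ = {L4,L5}

Answer: ["L4", "L5"]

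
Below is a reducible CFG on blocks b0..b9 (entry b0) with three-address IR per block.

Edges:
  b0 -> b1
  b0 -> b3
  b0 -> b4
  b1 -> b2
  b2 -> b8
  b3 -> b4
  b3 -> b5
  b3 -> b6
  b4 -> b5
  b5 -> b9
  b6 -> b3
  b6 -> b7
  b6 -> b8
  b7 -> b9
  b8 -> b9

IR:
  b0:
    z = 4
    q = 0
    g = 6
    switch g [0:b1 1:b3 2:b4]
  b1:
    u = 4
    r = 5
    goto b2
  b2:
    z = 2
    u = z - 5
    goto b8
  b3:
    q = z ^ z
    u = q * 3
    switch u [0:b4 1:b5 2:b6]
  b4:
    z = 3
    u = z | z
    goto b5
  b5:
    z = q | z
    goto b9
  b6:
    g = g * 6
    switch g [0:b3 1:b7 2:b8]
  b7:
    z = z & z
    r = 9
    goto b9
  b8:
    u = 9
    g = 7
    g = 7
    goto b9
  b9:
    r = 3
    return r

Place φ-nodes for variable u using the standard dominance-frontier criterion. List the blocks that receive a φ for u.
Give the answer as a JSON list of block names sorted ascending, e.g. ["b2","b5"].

idom tree: b1←b0 b2←b1 b3←b0 b4←b0 b5←b0 b6←b3 b7←b6 b8←b0 b9←b0
Dom at joins:
  b3: preds {b0,b6}: {b0} ∩ {b0,b3,b6} = {b0}; idom=b0
  b4: preds {b0,b3}: {b0} ∩ {b0,b3} = {b0}; idom=b0
  b5: preds {b3,b4}: {b0,b3} ∩ {b0,b4} = {b0}; idom=b0
  b8: preds {b2,b6}: {b0,b1,b2} ∩ {b0,b3,b6} = {b0}; idom=b0
  b9: preds {b5,b7,b8}: {b0,b5} ∩ {b0,b3,b6,b7} ∩ {b0,b8} = {b0}; idom=b0

Frontier:
  join b3 pred b0: · stop@b0
  join b3 pred b6: b6→b3 stop@b0
  join b4 pred b0: · stop@b0
  join b4 pred b3: b3 stop@b0
  join b5 pred b3: b3 stop@b0
  join b5 pred b4: b4 stop@b0
  join b8 pred b2: b2→b1 stop@b0
  join b8 pred b6: b6→b3 stop@b0
  join b9 pred b5: b5 stop@b0
  join b9 pred b7: b7→b6→b3 stop@b0
  join b9 pred b8: b8 stop@b0
  DF(b0)=∅
  DF(b1)={b8}
  DF(b2)={b8}
  DF(b3)={b3,b4,b5,b8,b9}
  DF(b4)={b5}
  DF(b5)={b9}
  DF(b6)={b3,b8,b9}
  DF(b7)={b9}
  DF(b8)={b9}
  DF(b9)=∅

φ for u: defs {b1,b2,b3,b4,b8}
  DF⁺ = {b3,b4,b5,b8,b9}

Answer: ["b3", "b4", "b5", "b8", "b9"]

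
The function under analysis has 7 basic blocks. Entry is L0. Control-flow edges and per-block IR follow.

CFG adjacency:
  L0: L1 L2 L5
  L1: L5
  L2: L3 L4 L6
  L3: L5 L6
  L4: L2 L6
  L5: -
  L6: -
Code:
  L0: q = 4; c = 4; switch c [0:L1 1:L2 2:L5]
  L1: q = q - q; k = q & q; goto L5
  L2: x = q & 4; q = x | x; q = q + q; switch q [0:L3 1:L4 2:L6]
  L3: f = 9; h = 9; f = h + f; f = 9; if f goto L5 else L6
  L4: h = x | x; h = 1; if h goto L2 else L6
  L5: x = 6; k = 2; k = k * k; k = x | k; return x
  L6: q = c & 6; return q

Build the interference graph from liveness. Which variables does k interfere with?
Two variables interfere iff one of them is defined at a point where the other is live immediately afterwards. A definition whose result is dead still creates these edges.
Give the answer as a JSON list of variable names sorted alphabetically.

Answer: ["x"]

Working:
Block summaries:
  L0: {c,q} / ∅
  L1: {k,q} / {q}
  L2: {q,x} / {q}
  L3: {f,h} / ∅
  L4: {h} / {x}
  L5: {k,x} / ∅
  L6: {q} / {c}

Backward fixpoint:
  live L0: ∅→{c,q}
  live L1: {q}→∅
  live L2: {c,q}→{c,q,x}
  live L3: {c}→{c}
  live L4: {c,q,x}→{c,q}
  live L5: ∅→∅
  live L6: {c}→∅

Interfere edges:
  c — {f,h,q,x}
  f — {c,h}
  h — {c,f,q}
  k — {x}
  q — {c,h,x}
  x — {c,k,q}

N(k) = ["x"]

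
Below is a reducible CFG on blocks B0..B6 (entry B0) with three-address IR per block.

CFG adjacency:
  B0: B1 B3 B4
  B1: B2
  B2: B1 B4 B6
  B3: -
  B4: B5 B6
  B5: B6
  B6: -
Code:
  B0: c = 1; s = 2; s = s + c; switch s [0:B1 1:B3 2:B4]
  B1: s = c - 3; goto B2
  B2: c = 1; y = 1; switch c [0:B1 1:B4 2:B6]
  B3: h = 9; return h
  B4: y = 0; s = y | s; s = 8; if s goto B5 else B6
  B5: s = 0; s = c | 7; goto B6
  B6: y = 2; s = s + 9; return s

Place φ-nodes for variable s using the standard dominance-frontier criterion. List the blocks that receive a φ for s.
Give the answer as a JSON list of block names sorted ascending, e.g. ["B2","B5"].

Answer: ["B1", "B4", "B6"]

Analysis:
idom tree: B1←B0 B2←B1 B3←B0 B4←B0 B5←B4 B6←B0
Dom∩ at merges:
  B1: preds {B0,B2}: {B0} ∩ {B0,B1,B2} = {B0}; idom=B0
  B4: preds {B0,B2}: {B0} ∩ {B0,B1,B2} = {B0}; idom=B0
  B6: preds {B2,B4,B5}: {B0,B1,B2} ∩ {B0,B4} ∩ {B0,B4,B5} = {B0}; idom=B0

DF derivation:
  join B1 pred B0: · stop@B0
  join B1 pred B2: B2→B1 stop@B0
  join B4 pred B0: · stop@B0
  join B4 pred B2: B2→B1 stop@B0
  join B6 pred B2: B2→B1 stop@B0
  join B6 pred B4: B4 stop@B0
  join B6 pred B5: B5→B4 stop@B0
  DF(B0)=∅
  DF(B1)={B1,B4,B6}
  DF(B2)={B1,B4,B6}
  DF(B3)=∅
  DF(B4)={B6}
  DF(B5)={B6}
  DF(B6)=∅

φ for s: defs {B0,B1,B4,B5,B6}
  DF⁺ = {B1,B4,B6}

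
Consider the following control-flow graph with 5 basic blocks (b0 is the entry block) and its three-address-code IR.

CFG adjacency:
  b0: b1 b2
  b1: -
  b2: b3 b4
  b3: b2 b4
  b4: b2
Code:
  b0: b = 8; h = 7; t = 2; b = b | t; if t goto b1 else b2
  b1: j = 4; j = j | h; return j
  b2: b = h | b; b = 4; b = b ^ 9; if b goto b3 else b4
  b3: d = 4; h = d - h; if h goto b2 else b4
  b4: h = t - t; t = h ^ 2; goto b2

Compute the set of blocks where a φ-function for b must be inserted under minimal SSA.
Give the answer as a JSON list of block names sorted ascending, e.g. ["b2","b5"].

Answer: ["b2"]

Working:
idom tree: b1←b0 b2←b0 b3←b2 b4←b2
Dom∩ at merges:
  b2: preds {b0,b3,b4}: {b0} ∩ {b0,b2,b3} ∩ {b0,b2,b4} = {b0}; idom=b0
  b4: preds {b2,b3}: {b0,b2} ∩ {b0,b2,b3} = {b0,b2}; idom=b2

DF walk-up:
  b2←b0: walk · to b0
  b2←b3: walk b3→b2 to b0
  b2←b4: walk b4→b2 to b0
  b4←b2: walk · to b2
  b4←b3: walk b3 to b2
  b0: DF=∅
  b1: DF=∅
  b2: DF={b2}
  b3: DF={b2,b4}
  b4: DF={b2}

φ for b: defs {b0,b2}
  DF⁺ = {b2}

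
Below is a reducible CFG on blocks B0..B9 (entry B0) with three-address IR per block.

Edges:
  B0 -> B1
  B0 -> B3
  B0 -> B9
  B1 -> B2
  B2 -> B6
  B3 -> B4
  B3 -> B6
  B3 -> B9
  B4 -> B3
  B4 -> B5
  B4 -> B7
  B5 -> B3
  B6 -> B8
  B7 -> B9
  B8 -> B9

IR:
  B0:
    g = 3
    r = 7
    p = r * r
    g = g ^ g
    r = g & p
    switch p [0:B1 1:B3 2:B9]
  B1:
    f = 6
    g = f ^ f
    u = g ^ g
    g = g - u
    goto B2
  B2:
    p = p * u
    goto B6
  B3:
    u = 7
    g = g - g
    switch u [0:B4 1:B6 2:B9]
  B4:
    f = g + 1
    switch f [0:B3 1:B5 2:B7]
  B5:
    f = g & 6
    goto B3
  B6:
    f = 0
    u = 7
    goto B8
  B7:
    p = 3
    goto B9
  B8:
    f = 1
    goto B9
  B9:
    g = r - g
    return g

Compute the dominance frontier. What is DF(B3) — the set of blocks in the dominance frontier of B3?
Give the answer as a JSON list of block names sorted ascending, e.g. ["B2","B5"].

Answer: ["B3", "B6", "B9"]

Analysis:
idom tree: B1←B0 B2←B1 B3←B0 B4←B3 B5←B4 B6←B0 B7←B4 B8←B6 B9←B0
Dom∩ at merges:
  B3: preds {B0,B4,B5}: {B0} ∩ {B0,B3,B4} ∩ {B0,B3,B4,B5} = {B0}; idom=B0
  B6: preds {B2,B3}: {B0,B1,B2} ∩ {B0,B3} = {B0}; idom=B0
  B9: preds {B0,B3,B7,B8}: {B0} ∩ {B0,B3} ∩ {B0,B3,B4,B7} ∩ {B0,B6,B8} = {B0}; idom=B0

DF walk-up:
  join B3 pred B0: · stop@B0
  join B3 pred B4: B4→B3 stop@B0
  join B3 pred B5: B5→B4→B3 stop@B0
  join B6 pred B2: B2→B1 stop@B0
  join B6 pred B3: B3 stop@B0
  join B9 pred B0: · stop@B0
  join B9 pred B3: B3 stop@B0
  join B9 pred B7: B7→B4→B3 stop@B0
  join B9 pred B8: B8→B6 stop@B0
  B0: DF=∅
  B1: DF={B6}
  B2: DF={B6}
  B3: DF={B3,B6,B9}
  B4: DF={B3,B9}
  B5: DF={B3}
  B6: DF={B9}
  B7: DF={B9}
  B8: DF={B9}
  B9: DF=∅

DF(B3) = ["B3", "B6", "B9"]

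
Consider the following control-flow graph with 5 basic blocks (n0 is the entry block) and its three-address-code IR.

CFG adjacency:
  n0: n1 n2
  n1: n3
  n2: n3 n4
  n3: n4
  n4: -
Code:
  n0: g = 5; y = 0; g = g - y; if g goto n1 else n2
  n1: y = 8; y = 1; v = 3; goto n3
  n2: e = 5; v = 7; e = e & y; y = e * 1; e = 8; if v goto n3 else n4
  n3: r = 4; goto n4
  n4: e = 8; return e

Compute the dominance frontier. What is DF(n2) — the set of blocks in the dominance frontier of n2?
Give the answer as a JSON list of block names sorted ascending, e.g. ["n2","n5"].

Answer: ["n3", "n4"]

Working:
idom tree: n1←n0 n2←n0 n3←n0 n4←n0
Join-block Dom:
  n3: preds {n1,n2}: {n0,n1} ∩ {n0,n2} = {n0}; idom=n0
  n4: preds {n2,n3}: {n0,n2} ∩ {n0,n3} = {n0}; idom=n0

DF walk-up:
  join n3 pred n1: n1 stop@n0
  join n3 pred n2: n2 stop@n0
  join n4 pred n2: n2 stop@n0
  join n4 pred n3: n3 stop@n0
  DF(n0)=∅
  DF(n1)={n3}
  DF(n2)={n3,n4}
  DF(n3)={n4}
  DF(n4)=∅

DF(n2) = ["n3", "n4"]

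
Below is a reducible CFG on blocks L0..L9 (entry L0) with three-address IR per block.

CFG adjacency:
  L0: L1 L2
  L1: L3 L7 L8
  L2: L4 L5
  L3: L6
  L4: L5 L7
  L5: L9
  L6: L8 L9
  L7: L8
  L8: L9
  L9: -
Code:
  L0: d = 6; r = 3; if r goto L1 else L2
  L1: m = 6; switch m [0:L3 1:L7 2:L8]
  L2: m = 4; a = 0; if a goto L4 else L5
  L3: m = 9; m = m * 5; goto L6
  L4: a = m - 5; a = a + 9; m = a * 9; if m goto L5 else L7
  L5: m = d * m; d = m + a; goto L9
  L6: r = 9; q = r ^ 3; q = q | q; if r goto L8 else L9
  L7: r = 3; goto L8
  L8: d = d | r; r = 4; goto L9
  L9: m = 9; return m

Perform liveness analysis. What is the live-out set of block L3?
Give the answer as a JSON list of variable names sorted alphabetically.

def/use:
  L0 def {d,r} use ∅
  L1 def {m} use ∅
  L2 def {a,m} use ∅
  L3 def {m} use ∅
  L4 def {a,m} use {m}
  L5 def {d,m} use {a,d,m}
  L6 def {q,r} use ∅
  L7 def {r} use ∅
  L8 def {d,r} use {d,r}
  L9 def {m} use ∅

Liveness:
  live L0: ∅→{d,r}
  live L1: {d,r}→{d,r}
  live L2: {d}→{a,d,m}
  live L3: {d}→{d}
  live L4: {d,m}→{a,d,m}
  live L5: {a,d,m}→∅
  live L6: {d}→{d,r}
  live L7: {d}→{d,r}
  live L8: {d,r}→∅
  live L9: ∅→∅

live-out(L3) = ["d"]

Answer: ["d"]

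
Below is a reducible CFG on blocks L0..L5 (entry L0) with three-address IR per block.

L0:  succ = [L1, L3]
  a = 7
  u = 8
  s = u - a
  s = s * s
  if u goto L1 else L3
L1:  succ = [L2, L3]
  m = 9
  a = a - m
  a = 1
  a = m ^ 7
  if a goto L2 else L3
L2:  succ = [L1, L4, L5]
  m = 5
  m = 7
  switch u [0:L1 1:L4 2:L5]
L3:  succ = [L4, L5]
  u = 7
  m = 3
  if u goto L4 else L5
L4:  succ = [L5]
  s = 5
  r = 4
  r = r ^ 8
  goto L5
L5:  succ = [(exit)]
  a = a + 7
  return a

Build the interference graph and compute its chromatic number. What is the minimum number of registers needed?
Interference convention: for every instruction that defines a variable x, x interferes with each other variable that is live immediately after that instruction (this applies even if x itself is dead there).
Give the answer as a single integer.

Answer: 3

Derivation:
def/use:
  L0: def={a,s,u} ue=∅
  L1: def={a,m} ue={a}
  L2: def={m} ue={u}
  L3: def={m,u} ue=∅
  L4: def={r,s} ue=∅
  L5: def={a} ue={a}

Backward fixpoint:
  L0: in=∅ out={a,u}
  L1: in={a,u} out={a,u}
  L2: in={a,u} out={a,u}
  L3: in={a} out={a}
  L4: in={a} out={a}
  L5: in={a} out=∅

Interference:
  a↔{m,r,s,u}
  m↔{a,u}
  r↔{a}
  s↔{a,u}
  u↔{a,m,s}

Colouring:
  {a,m,u} pairwise interfere (3-clique) ⇒ χ ≥ 3
  assign a→R0 m→R2 r→R1 s→R2 u→R1 — no edge inside a register ⇒ χ ≤ 3
  χ = 3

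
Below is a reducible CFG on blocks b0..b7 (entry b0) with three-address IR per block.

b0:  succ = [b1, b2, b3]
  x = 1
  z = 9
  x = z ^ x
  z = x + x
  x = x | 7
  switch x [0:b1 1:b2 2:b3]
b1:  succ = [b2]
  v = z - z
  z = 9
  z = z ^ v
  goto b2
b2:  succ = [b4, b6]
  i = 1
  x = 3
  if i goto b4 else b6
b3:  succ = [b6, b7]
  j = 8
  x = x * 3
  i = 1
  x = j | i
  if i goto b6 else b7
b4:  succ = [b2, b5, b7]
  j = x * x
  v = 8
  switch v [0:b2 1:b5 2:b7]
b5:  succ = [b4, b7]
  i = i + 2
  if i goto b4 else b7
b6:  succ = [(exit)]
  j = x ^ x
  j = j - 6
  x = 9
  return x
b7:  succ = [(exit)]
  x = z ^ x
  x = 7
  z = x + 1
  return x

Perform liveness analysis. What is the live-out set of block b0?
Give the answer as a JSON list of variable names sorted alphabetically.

Answer: ["x", "z"]

Derivation:
Per-block:
  b0 def {x,z} use ∅
  b1 def {v,z} use {z}
  b2 def {i,x} use ∅
  b3 def {i,j,x} use {x}
  b4 def {j,v} use {x}
  b5 def {i} use {i}
  b6 def {j,x} use {x}
  b7 def {x,z} use {x,z}

Backward fixpoint:
  b0 li=∅ lo={x,z}
  b1 li={z} lo={z}
  b2 li={z} lo={i,x,z}
  b3 li={x,z} lo={x,z}
  b4 li={i,x,z} lo={i,x,z}
  b5 li={i,x,z} lo={i,x,z}
  b6 li={x} lo=∅
  b7 li={x,z} lo=∅

live-out(b0) = ["x", "z"]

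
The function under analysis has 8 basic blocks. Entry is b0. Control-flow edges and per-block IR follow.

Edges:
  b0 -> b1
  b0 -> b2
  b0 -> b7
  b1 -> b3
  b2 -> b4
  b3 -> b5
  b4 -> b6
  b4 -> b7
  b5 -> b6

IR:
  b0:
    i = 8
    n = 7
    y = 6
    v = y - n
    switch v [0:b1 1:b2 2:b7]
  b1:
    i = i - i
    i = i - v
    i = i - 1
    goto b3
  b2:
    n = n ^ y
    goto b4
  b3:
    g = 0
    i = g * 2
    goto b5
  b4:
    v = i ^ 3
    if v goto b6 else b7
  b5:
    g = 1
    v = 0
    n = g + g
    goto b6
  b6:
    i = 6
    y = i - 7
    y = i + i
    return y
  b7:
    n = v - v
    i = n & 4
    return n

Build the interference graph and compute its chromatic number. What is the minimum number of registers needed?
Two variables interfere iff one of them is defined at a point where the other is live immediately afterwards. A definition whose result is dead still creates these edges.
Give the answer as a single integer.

Answer: 4

Derivation:
Block summaries:
  b0: {i,n,v,y} / ∅
  b1: {i} / {i,v}
  b2: {n} / {n,y}
  b3: {g,i} / ∅
  b4: {v} / {i}
  b5: {g,n,v} / ∅
  b6: {i,y} / ∅
  b7: {i,n} / {v}

Backward fixpoint:
  b0 li=∅ lo={i,n,v,y}
  b1 li={i,v} lo=∅
  b2 li={i,n,y} lo={i}
  b3 li=∅ lo=∅
  b4 li={i} lo={v}
  b5 li=∅ lo=∅
  b6 li=∅ lo=∅
  b7 li={v} lo=∅

Conflict graph:
  g — {v}
  i — {n,v,y}
  n — {i,v,y}
  v — {g,i,n,y}
  y — {i,n,v}

Registers:
  lower bound: {i,n,v,y} mutually conflict ⇒ χ ≥ 4
  4-colouring: c0={v}  c1={g,i}  c2={n}  c3={y}
  χ = 4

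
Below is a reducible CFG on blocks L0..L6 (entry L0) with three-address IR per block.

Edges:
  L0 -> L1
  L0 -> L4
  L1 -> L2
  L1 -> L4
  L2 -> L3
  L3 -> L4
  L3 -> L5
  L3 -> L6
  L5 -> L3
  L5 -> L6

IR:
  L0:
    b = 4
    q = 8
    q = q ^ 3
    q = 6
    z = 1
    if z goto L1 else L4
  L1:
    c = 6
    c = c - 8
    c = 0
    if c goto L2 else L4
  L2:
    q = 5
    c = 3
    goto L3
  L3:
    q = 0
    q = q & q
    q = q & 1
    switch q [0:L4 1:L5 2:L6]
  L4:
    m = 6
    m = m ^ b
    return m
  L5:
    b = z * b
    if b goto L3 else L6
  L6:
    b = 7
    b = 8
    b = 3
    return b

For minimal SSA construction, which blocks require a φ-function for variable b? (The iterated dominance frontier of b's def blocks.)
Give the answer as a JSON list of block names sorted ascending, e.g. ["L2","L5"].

Answer: ["L3", "L4", "L6"]

Working:
idom tree: L1←L0 L2←L1 L3←L2 L4←L0 L5←L3 L6←L3
Dom at joins:
  L3: preds {L2,L5}: {L0,L1,L2} ∩ {L0,L1,L2,L3,L5} = {L0,L1,L2}; idom=L2
  L4: preds {L0,L1,L3}: {L0} ∩ {L0,L1} ∩ {L0,L1,L2,L3} = {L0}; idom=L0
  L6: preds {L3,L5}: {L0,L1,L2,L3} ∩ {L0,L1,L2,L3,L5} = {L0,L1,L2,L3}; idom=L3

DF walk-up:
  join L3 pred L2: · stop@L2
  join L3 pred L5: L5→L3 stop@L2
  join L4 pred L0: · stop@L0
  join L4 pred L1: L1 stop@L0
  join L4 pred L3: L3→L2→L1 stop@L0
  join L6 pred L3: · stop@L3
  join L6 pred L5: L5 stop@L3
  L0: DF=∅
  L1: DF={L4}
  L2: DF={L4}
  L3: DF={L3,L4}
  L4: DF=∅
  L5: DF={L3,L6}
  L6: DF=∅

φ for b: defs {L0,L5,L6}
  DF⁺ = {L3,L4,L6}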